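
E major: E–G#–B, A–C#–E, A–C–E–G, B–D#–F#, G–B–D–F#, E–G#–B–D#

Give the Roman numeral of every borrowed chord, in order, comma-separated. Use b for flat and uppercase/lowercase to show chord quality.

iv7, bIIImaj7

The diatonic triads in E major are E, F#m, G#m, A, B, C#m, D#dim. E–G#–B = E, A–C#–E = A, B–D#–F# = B and E–G#–B–D# = Emaj7 are all diatonic. But A–C–E–G is foreign: the diatonic IV on degree 4 is A, whereas Am7 comes from E minor. It is labeled iv7. G–B–D–F# is not: scale degree 3 in E major carries G#m (iii). In E minor the chord on that degree is Gmaj7, so here it functions as bIIImaj7, borrowed from the parallel minor.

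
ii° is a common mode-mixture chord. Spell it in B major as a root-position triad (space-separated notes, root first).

C# E G

ii° is built on scale degree 2, which is C# in both B major and its parallel. Stacking thirds in B minor on C# gives C#–E–G.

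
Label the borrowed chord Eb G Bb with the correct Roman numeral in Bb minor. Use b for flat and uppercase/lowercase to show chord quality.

IV

Eb is scale degree 4 in Bb minor. The diatonic chord on degree 4 would be Ebm (iv), but Eb–G–Bb is the major chord from Bb major. As a borrowed chord it is labeled IV.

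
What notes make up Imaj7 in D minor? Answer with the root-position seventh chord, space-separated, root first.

The root, D, is scale degree 1 — the same note in D minor and D major; only the chord quality changes. Building the major-seventh chord from the parallel major on D: D–F#–A–C#.

D F# A C#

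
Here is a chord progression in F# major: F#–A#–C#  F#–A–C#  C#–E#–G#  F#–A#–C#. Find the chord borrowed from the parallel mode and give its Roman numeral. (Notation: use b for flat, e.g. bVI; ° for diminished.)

i

In F# major the diatonic chords are F#, G#m, A#m, B, C#, D#m, E#dim. F#–A#–C# = F# and C#–E#–G# = C# both belong to that set. F#–A–C# doesn't fit — on degree 1 F# major would have F# (I). F#m is the degree-1 chord of F# minor, so it is the borrowed i.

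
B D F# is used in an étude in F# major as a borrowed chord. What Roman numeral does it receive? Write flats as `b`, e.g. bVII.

iv

B is scale degree 4 in F# major. B–D–F# is a minor chord — the form found in F# minor, not the diatonic IV (B). Borrowed into F# major it is written iv.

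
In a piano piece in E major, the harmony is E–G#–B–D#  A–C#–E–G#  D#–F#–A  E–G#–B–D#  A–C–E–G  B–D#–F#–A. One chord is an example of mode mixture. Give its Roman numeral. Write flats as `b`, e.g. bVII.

In E major the diatonic chords are E, F#m, G#m, A, B, C#m, D#dim. E–G#–B–D# = Emaj7, A–C#–E–G# = Amaj7, D#–F#–A = D#dim and B–D#–F#–A = B7 are all diatonic. But A–C–E–G is foreign: the diatonic IV on degree 4 is A, whereas Am7 comes from E minor. It is labeled iv7.

iv7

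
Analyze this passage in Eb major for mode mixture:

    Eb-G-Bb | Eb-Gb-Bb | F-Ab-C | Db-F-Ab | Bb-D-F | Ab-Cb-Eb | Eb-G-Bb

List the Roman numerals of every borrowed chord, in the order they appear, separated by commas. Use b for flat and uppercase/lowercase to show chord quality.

The diatonic triads in Eb major are Eb, Fm, Gm, Ab, Bb, Cm, Ddim. Eb–G–Bb = Eb, F–Ab–C = Fm and Bb–D–F = Bb are all diatonic. But Eb–Gb–Bb is foreign: the diatonic I on degree 1 is Eb, whereas Ebm comes from Eb minor. It is labeled i. Db–F–Ab is not: scale degree 7 in Eb major carries Ddim (vii°). In Eb minor the chord on that degree is Db, so here it functions as bVII, borrowed from the parallel minor. Ab–Cb–Eb doesn't fit — on degree 4 Eb major would have Ab (IV). Abm is the degree-4 chord of Eb minor, so it is the borrowed iv.

i, bVII, iv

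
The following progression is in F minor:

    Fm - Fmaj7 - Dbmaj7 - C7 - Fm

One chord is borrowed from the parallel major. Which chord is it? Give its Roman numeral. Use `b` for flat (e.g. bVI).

F minor has the diatonic set Fm, Gdim, Ab, Bbm, C, Db, Eb (with V from harmonic minor). Of the given chords, Fm, Dbmaj7 and C7 are diatonic. Fmaj7 (F–A–C–E) is not: scale degree 1 in F minor carries Fm (i). In F major the chord on that degree is Fmaj7, so here it functions as Imaj7, borrowed from the parallel major.

Imaj7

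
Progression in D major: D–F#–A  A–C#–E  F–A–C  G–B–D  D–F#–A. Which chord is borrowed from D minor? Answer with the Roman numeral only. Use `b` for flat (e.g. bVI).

The diatonic triads in D major are D, Em, F#m, G, A, Bm, C#dim. D–F#–A = D, A–C#–E = A and G–B–D = G all belong to that set. F–A–C doesn't fit — on degree 3 D major would have F#m (iii). F is the degree-3 chord of D minor, so it is the borrowed bIII.

bIII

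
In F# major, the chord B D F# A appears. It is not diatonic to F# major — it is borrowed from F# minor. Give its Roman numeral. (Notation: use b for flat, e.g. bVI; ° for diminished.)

iv7

B is scale degree 4 in F# major. Diatonically F# major has B (IV) on that degree; B–D–F#–A is instead the minor-seventh chord native to F# minor, so it takes the label iv7.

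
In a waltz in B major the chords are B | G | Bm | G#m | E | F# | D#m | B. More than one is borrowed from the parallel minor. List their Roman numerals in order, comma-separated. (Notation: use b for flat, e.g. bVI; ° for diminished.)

bVI, i

The diatonic triads in B major are B, C#m, D#m, E, F#, G#m, A#dim. Of the given chords, B, G#m, E, F# and D#m are diatonic. G (G–B–D) is not: scale degree 6 in B major carries G#m (vi). In B minor the chord on that degree is G, so here it functions as bVI, borrowed from the parallel minor. Bm (B–D–F#) is not: scale degree 1 in B major carries B (I). In B minor the chord on that degree is Bm, so here it functions as i, borrowed from the parallel minor.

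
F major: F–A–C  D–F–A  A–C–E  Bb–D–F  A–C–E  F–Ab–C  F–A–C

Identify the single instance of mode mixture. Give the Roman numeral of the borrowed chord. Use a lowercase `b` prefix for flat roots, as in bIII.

In F major the diatonic chords are F, Gm, Am, Bb, C, Dm, Edim. F–A–C = F, D–F–A = Dm, A–C–E = Am and Bb–D–F = Bb all belong to that set. F–Ab–C doesn't fit — on degree 1 F major would have F (I). Fm is the degree-1 chord of F minor, so it is the borrowed i.

i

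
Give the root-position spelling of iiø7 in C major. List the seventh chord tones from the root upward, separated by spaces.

D F Ab C

iiø7 is built on scale degree 2, which is D in both C major and its parallel. In C minor the chord on D is D–F–Ab–C.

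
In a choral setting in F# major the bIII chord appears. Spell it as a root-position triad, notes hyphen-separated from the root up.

bIII is built on the lowered scale degree 3. In F# major degree 3 is A#; lowered it becomes A. Building the major chord from the parallel minor on A: A–C#–E.

A-C#-E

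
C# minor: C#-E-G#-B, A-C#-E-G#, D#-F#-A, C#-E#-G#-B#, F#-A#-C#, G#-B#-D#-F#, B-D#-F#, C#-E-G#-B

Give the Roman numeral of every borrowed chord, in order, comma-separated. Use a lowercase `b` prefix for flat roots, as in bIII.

Imaj7, IV

The diatonic triads in C# minor (with V from harmonic minor) are C#m, D#dim, E, F#m, G#, A, B. C#–E–G#–B = C#m7, A–C#–E–G# = Amaj7, D#–F#–A = D#dim, G#–B#–D#–F# = G#7 and B–D#–F# = B all belong to that set. C#–E#–G#–B# is not: scale degree 1 in C# minor carries C#m (i). In C# major the chord on that degree is C#maj7, so here it functions as Imaj7, borrowed from the parallel major. But F#–A#–C# is foreign: the diatonic iv on degree 4 is F#m, whereas F# comes from C# major. It is labeled IV.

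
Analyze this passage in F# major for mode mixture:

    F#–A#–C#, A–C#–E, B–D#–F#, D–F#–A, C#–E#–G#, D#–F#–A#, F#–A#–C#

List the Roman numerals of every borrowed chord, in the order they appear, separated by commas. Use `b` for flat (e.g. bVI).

In F# major the diatonic chords are F#, G#m, A#m, B, C#, D#m, E#dim. F#–A#–C# = F#, B–D#–F# = B, C#–E#–G# = C# and D#–F#–A# = D#m are all diatonic. A–C#–E doesn't fit — on degree 3 F# major would have A#m (iii). A is the degree-3 chord of F# minor, so it is the borrowed bIII. D–F#–A is not: scale degree 6 in F# major carries D#m (vi). In F# minor the chord on that degree is D, so here it functions as bVI, borrowed from the parallel minor.

bIII, bVI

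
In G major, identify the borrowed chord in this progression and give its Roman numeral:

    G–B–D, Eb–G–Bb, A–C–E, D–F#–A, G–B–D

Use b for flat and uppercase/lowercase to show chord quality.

In G major the diatonic chords are G, Am, Bm, C, D, Em, F#dim. G–B–D = G, A–C–E = Am and D–F#–A = D all belong to that set. But Eb–G–Bb is foreign: the diatonic vi on degree 6 is Em, whereas Eb comes from G minor. It is labeled bVI.

bVI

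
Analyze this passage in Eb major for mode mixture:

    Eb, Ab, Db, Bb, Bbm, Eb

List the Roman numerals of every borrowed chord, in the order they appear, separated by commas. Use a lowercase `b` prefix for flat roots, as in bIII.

bVII, v

The diatonic triads in Eb major are Eb, Fm, Gm, Ab, Bb, Cm, Ddim. Eb, Ab and Bb all belong to that set. Db (Db–F–Ab) doesn't fit — on degree 7 Eb major would have Ddim (vii°). Db is the degree-7 chord of Eb minor, so it is the borrowed bVII. Bbm (Bb–Db–F) is not: scale degree 5 in Eb major carries Bb (V). In Eb minor the chord on that degree is Bbm, so here it functions as v, borrowed from the parallel minor.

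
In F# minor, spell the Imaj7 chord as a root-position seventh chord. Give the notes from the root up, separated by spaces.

F# A# C# E#

Imaj7 is built on scale degree 1, which is F# in both F# minor and its parallel. Building the major-seventh chord from the parallel major on F#: F#–A#–C#–E#.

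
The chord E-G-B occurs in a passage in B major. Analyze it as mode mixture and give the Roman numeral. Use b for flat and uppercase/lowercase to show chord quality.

The root E is the diatonic 4th degree of B major; the borrowing shows in the chord quality. Diatonically B major has E (IV) on that degree; E–G–B is instead the minor chord native to B minor, so it takes the label iv.

iv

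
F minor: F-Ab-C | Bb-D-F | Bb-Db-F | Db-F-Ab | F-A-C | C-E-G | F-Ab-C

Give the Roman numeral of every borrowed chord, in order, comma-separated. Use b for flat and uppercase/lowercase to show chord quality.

The diatonic triads in F minor (with V from harmonic minor) are Fm, Gdim, Ab, Bbm, C, Db, Eb. Of the given chords, F–Ab–C = Fm, Bb–Db–F = Bbm, Db–F–Ab = Db and C–E–G = C are diatonic. Bb–D–F doesn't fit — on degree 4 F minor would have Bbm (iv). Bb is the degree-4 chord of F major, so it is the borrowed IV. F–A–C doesn't fit — on degree 1 F minor would have Fm (i). F is the degree-1 chord of F major, so it is the borrowed I.

IV, I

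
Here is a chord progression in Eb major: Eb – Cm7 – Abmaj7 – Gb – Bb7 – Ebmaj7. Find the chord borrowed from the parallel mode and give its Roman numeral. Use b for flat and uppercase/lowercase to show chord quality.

The diatonic triads in Eb major are Eb, Fm, Gm, Ab, Bb, Cm, Ddim. Eb, Cm7, Abmaj7, Bb7 and Ebmaj7 all belong to that set. But Gb (Gb–Bb–Db) is foreign: the diatonic iii on degree 3 is Gm, whereas Gb comes from Eb minor. It is labeled bIII.

bIII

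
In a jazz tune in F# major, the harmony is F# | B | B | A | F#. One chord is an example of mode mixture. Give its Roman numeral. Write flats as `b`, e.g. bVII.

In F# major the diatonic chords are F#, G#m, A#m, B, C#, D#m, E#dim. F# and B are both diatonic. A (A–C#–E) doesn't fit — on degree 3 F# major would have A#m (iii). A is the degree-3 chord of F# minor, so it is the borrowed bIII.

bIII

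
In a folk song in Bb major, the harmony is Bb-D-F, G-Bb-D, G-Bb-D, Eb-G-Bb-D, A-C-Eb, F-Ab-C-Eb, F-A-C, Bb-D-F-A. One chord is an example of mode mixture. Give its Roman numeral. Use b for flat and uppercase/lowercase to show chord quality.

Bb major has the diatonic set Bb, Cm, Dm, Eb, F, Gm, Adim. Bb–D–F = Bb, G–Bb–D = Gm, Eb–G–Bb–D = Ebmaj7, A–C–Eb = Adim, F–A–C = F and Bb–D–F–A = Bbmaj7 all belong to that set. But F–Ab–C–Eb is foreign: the diatonic V on degree 5 is F, whereas Fm7 comes from Bb minor. It is labeled v7.

v7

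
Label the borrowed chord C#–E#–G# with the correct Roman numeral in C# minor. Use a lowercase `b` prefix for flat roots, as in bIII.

I

C# is scale degree 1 in C# minor. Diatonically C# minor has C#m (i) on that degree; C#–E#–G# is instead the major chord native to C# major, so it takes the label I.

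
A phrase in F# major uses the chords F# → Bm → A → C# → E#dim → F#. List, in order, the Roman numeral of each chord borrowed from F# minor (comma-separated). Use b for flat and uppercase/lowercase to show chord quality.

iv, bIII

The diatonic triads in F# major are F#, G#m, A#m, B, C#, D#m, E#dim. Of the given chords, F#, C# and E#dim are diatonic. But Bm (B–D–F#) is foreign: the diatonic IV on degree 4 is B, whereas Bm comes from F# minor. It is labeled iv. A (A–C#–E) doesn't fit — on degree 3 F# major would have A#m (iii). A is the degree-3 chord of F# minor, so it is the borrowed bIII.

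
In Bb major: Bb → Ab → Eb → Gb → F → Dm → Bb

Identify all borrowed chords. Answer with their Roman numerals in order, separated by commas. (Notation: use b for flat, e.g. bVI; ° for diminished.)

bVII, bVI

The diatonic triads in Bb major are Bb, Cm, Dm, Eb, F, Gm, Adim. Bb, Eb, F and Dm all belong to that set. Ab (Ab–C–Eb) is not: scale degree 7 in Bb major carries Adim (vii°). In Bb minor the chord on that degree is Ab, so here it functions as bVII, borrowed from the parallel minor. Gb (Gb–Bb–Db) is not: scale degree 6 in Bb major carries Gm (vi). In Bb minor the chord on that degree is Gb, so here it functions as bVI, borrowed from the parallel minor.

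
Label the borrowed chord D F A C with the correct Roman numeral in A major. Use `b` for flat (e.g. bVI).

iv7

D is scale degree 4 in A major. D–F–A–C is a minor-seventh chord — the form found in A minor, not the diatonic IV (D). Borrowed into A major it is written iv7.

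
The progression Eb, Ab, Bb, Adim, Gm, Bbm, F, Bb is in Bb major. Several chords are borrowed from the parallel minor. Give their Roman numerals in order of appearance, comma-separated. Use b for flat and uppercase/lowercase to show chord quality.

Bb major has the diatonic set Bb, Cm, Dm, Eb, F, Gm, Adim. Eb, Bb, Adim, Gm and F are all diatonic. Ab (Ab–C–Eb) doesn't fit — on degree 7 Bb major would have Adim (vii°). Ab is the degree-7 chord of Bb minor, so it is the borrowed bVII. But Bbm (Bb–Db–F) is foreign: the diatonic I on degree 1 is Bb, whereas Bbm comes from Bb minor. It is labeled i.

bVII, i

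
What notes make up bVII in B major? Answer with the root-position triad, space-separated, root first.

A C# E

bVII is built on the lowered scale degree 7. In B major degree 7 is A#; lowered it becomes A. Building the major chord from the parallel minor on A: A–C#–E.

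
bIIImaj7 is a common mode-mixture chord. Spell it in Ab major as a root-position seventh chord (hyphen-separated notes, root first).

Scale degree 3 in Ab major is C. bIIImaj7 uses the lowered form, Cb, taken from Ab minor. Building the major-seventh chord from the parallel minor on Cb: Cb–Eb–Gb–Bb.

Cb-Eb-Gb-Bb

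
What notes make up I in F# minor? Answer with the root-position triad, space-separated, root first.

The root, F#, is scale degree 1 — the same note in F# minor and F# major; only the chord quality changes. In F# major the chord on F# is F#–A#–C#.

F# A# C#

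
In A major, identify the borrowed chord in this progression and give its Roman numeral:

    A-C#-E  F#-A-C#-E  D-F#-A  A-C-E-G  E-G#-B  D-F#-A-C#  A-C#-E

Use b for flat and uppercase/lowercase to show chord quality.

The diatonic triads in A major are A, Bm, C#m, D, E, F#m, G#dim. A–C#–E = A, F#–A–C#–E = F#m7, D–F#–A = D, E–G#–B = E and D–F#–A–C# = Dmaj7 are all diatonic. A–C–E–G doesn't fit — on degree 1 A major would have A (I). Am7 is the degree-1 chord of A minor, so it is the borrowed i7.

i7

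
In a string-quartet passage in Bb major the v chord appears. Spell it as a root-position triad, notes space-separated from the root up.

F Ab C

The root, F, is scale degree 5 — the same note in Bb major and Bb minor; only the chord quality changes. In Bb minor the chord on F is F–Ab–C.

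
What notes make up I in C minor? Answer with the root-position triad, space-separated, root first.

C E G

I is built on scale degree 1, which is C in both C minor and its parallel. Stacking thirds in C major on C gives C–E–G.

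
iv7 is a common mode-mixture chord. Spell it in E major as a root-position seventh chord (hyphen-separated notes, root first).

A-C-E-G

iv7 is built on scale degree 4, which is A in both E major and its parallel. Building the minor-seventh chord from the parallel minor on A: A–C–E–G.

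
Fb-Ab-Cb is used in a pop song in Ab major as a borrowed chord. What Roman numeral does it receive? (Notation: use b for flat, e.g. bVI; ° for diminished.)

The root Fb is the lowered 6th scale degree — diatonically Ab major has F there. Diatonically Ab major has Fm (vi) on that degree; Fb–Ab–Cb is instead the major chord native to Ab minor, so it takes the label bVI.

bVI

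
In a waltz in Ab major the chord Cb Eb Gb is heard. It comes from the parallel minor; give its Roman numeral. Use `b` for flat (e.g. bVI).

In Ab major scale degree 3 is C; Cb is its lowered form, from Ab minor. The diatonic chord on degree 3 would be Cm (iii), but Cb–Eb–Gb is the major chord from Ab minor. As a borrowed chord it is labeled bIII.

bIII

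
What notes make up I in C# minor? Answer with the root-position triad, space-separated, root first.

The root, C#, is scale degree 1 — the same note in C# minor and C# major; only the chord quality changes. Stacking thirds in C# major on C# gives C#–E#–G#.

C# E# G#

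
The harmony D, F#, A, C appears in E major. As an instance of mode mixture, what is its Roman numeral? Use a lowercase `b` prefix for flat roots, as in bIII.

bVII7

D is the lowered form of scale degree 7 in E major (the diatonic degree 7 is D#). Diatonically E major has D#dim (vii°) on that degree; D–F#–A–C is instead the dominant-seventh chord native to E minor, so it takes the label bVII7.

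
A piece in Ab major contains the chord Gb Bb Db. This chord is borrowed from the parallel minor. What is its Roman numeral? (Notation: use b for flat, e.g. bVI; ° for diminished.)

bVII

The root Gb is the lowered 7th scale degree — diatonically Ab major has G there. Diatonically Ab major has Gdim (vii°) on that degree; Gb–Bb–Db is instead the major chord native to Ab minor, so it takes the label bVII.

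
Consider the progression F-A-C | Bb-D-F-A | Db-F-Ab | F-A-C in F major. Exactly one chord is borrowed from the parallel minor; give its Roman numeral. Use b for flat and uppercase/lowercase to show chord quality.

bVI

In F major the diatonic chords are F, Gm, Am, Bb, C, Dm, Edim. Of the given chords, F–A–C = F and Bb–D–F–A = Bbmaj7 are diatonic. Db–F–Ab doesn't fit — on degree 6 F major would have Dm (vi). Db is the degree-6 chord of F minor, so it is the borrowed bVI.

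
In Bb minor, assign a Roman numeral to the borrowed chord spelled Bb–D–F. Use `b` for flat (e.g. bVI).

I

Bb is scale degree 1 in Bb minor. Diatonically Bb minor has Bbm (i) on that degree; Bb–D–F is instead the major chord native to Bb major, so it takes the label I.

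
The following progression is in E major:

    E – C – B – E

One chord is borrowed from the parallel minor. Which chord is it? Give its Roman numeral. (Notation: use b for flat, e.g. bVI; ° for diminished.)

The diatonic triads in E major are E, F#m, G#m, A, B, C#m, D#dim. E and B both belong to that set. But C (C–E–G) is foreign: the diatonic vi on degree 6 is C#m, whereas C comes from E minor. It is labeled bVI.

bVI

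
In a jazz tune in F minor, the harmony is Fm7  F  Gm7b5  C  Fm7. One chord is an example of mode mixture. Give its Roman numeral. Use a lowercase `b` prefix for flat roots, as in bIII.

I

The diatonic triads in F minor (with V from harmonic minor) are Fm, Gdim, Ab, Bbm, C, Db, Eb. Fm7, Gm7b5 and C all belong to that set. But F (F–A–C) is foreign: the diatonic i on degree 1 is Fm, whereas F comes from F major. It is labeled I.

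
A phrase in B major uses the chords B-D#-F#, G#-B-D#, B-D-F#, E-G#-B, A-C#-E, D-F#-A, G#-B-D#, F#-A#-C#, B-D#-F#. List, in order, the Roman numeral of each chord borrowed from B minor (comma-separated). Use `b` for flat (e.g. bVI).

i, bVII, bIII

In B major the diatonic chords are B, C#m, D#m, E, F#, G#m, A#dim. B–D#–F# = B, G#–B–D# = G#m, E–G#–B = E and F#–A#–C# = F# all belong to that set. But B–D–F# is foreign: the diatonic I on degree 1 is B, whereas Bm comes from B minor. It is labeled i. A–C#–E is not: scale degree 7 in B major carries A#dim (vii°). In B minor the chord on that degree is A, so here it functions as bVII, borrowed from the parallel minor. D–F#–A is not: scale degree 3 in B major carries D#m (iii). In B minor the chord on that degree is D, so here it functions as bIII, borrowed from the parallel minor.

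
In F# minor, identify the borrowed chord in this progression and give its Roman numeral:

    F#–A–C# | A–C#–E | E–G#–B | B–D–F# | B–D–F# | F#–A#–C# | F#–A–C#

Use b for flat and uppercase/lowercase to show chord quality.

The diatonic triads in F# minor (with V from harmonic minor) are F#m, G#dim, A, Bm, C#, D, E. F#–A–C# = F#m, A–C#–E = A, E–G#–B = E and B–D–F# = Bm are all diatonic. F#–A#–C# doesn't fit — on degree 1 F# minor would have F#m (i). F# is the degree-1 chord of F# major, so it is the borrowed I.

I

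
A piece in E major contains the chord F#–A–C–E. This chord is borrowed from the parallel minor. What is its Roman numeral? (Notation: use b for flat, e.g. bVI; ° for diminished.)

The root F# is the diatonic 2nd degree of E major; the borrowing shows in the chord quality. F#–A–C–E is a half-diminished-seventh chord — the form found in E minor, not the diatonic ii (F#m). Borrowed into E major it is written iiø7.

iiø7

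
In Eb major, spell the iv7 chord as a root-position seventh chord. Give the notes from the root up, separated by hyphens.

iv7 is built on scale degree 4, which is Ab in both Eb major and its parallel. In Eb minor the chord on Ab is Ab–Cb–Eb–Gb.

Ab-Cb-Eb-Gb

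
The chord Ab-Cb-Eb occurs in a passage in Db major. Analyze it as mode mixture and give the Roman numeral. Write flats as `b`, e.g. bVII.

The root Ab is the diatonic 5th degree of Db major; the borrowing shows in the chord quality. Ab–Cb–Eb is a minor chord — the form found in Db minor, not the diatonic V (Ab). Borrowed into Db major it is written v.

v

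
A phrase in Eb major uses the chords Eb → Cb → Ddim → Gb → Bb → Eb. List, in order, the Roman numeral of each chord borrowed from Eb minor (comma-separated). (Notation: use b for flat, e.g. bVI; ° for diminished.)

bVI, bIII

The diatonic triads in Eb major are Eb, Fm, Gm, Ab, Bb, Cm, Ddim. Eb, Ddim and Bb are all diatonic. But Cb (Cb–Eb–Gb) is foreign: the diatonic vi on degree 6 is Cm, whereas Cb comes from Eb minor. It is labeled bVI. Gb (Gb–Bb–Db) doesn't fit — on degree 3 Eb major would have Gm (iii). Gb is the degree-3 chord of Eb minor, so it is the borrowed bIII.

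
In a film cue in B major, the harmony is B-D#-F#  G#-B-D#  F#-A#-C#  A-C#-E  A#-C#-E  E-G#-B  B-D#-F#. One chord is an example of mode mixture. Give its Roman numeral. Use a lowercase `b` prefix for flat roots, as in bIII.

B major has the diatonic set B, C#m, D#m, E, F#, G#m, A#dim. B–D#–F# = B, G#–B–D# = G#m, F#–A#–C# = F#, A#–C#–E = A#dim and E–G#–B = E are all diatonic. A–C#–E is not: scale degree 7 in B major carries A#dim (vii°). In B minor the chord on that degree is A, so here it functions as bVII, borrowed from the parallel minor.

bVII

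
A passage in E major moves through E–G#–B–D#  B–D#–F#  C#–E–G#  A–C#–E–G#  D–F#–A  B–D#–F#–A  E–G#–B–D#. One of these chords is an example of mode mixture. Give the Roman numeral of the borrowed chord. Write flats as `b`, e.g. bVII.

E major has the diatonic set E, F#m, G#m, A, B, C#m, D#dim. E–G#–B–D# = Emaj7, B–D#–F# = B, C#–E–G# = C#m, A–C#–E–G# = Amaj7 and B–D#–F#–A = B7 are all diatonic. But D–F#–A is foreign: the diatonic vii° on degree 7 is D#dim, whereas D comes from E minor. It is labeled bVII.

bVII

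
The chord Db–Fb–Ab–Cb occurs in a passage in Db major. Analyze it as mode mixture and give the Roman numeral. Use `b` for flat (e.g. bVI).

i7

The root Db is the diatonic 1st degree of Db major; the borrowing shows in the chord quality. Db–Fb–Ab–Cb is a minor-seventh chord — the form found in Db minor, not the diatonic I (Db). Borrowed into Db major it is written i7.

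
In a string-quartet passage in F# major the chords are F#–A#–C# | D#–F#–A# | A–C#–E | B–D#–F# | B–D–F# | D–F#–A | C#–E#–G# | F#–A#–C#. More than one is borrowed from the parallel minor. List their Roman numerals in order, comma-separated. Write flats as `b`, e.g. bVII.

bIII, iv, bVI

In F# major the diatonic chords are F#, G#m, A#m, B, C#, D#m, E#dim. F#–A#–C# = F#, D#–F#–A# = D#m, B–D#–F# = B and C#–E#–G# = C# all belong to that set. But A–C#–E is foreign: the diatonic iii on degree 3 is A#m, whereas A comes from F# minor. It is labeled bIII. But B–D–F# is foreign: the diatonic IV on degree 4 is B, whereas Bm comes from F# minor. It is labeled iv. But D–F#–A is foreign: the diatonic vi on degree 6 is D#m, whereas D comes from F# minor. It is labeled bVI.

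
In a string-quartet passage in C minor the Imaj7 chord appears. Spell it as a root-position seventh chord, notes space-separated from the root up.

C E G B

The root, C, is scale degree 1 — the same note in C minor and C major; only the chord quality changes. Stacking thirds in C major on C gives C–E–G–B.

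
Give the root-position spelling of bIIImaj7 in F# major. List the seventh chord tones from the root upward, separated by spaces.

bIIImaj7 is built on the lowered scale degree 3. In F# major degree 3 is A#; lowered it becomes A. Building the major-seventh chord from the parallel minor on A: A–C#–E–G#.

A C# E G#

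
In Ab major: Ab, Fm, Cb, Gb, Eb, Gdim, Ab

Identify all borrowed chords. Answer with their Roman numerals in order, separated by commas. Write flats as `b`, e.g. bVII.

bIII, bVII

The diatonic triads in Ab major are Ab, Bbm, Cm, Db, Eb, Fm, Gdim. Ab, Fm, Eb and Gdim are all diatonic. Cb (Cb–Eb–Gb) is not: scale degree 3 in Ab major carries Cm (iii). In Ab minor the chord on that degree is Cb, so here it functions as bIII, borrowed from the parallel minor. But Gb (Gb–Bb–Db) is foreign: the diatonic vii° on degree 7 is Gdim, whereas Gb comes from Ab minor. It is labeled bVII.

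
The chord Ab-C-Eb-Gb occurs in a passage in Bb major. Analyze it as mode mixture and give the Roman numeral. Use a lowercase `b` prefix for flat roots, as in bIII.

bVII7

In Bb major scale degree 7 is A; Ab is its lowered form, from Bb minor. The diatonic chord on degree 7 would be Adim (vii°), but Ab–C–Eb–Gb is the dominant-seventh chord from Bb minor. As a borrowed chord it is labeled bVII7.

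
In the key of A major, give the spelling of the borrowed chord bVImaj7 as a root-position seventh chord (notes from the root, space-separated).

F A C E

bVImaj7 is built on the lowered scale degree 6. In A major degree 6 is F#; lowered it becomes F. Building the major-seventh chord from the parallel minor on F: F–A–C–E.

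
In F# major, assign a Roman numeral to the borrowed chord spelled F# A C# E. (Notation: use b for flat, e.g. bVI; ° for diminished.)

i7

The root F# is the diatonic 1st degree of F# major; the borrowing shows in the chord quality. Diatonically F# major has F# (I) on that degree; F#–A–C#–E is instead the minor-seventh chord native to F# minor, so it takes the label i7.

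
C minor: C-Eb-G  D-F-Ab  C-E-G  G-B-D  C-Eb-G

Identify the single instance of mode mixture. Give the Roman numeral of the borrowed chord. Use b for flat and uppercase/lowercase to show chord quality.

I

C minor has the diatonic set Cm, Ddim, Eb, Fm, G, Ab, Bb (with V from harmonic minor). Of the given chords, C–Eb–G = Cm, D–F–Ab = Ddim and G–B–D = G are diatonic. C–E–G doesn't fit — on degree 1 C minor would have Cm (i). C is the degree-1 chord of C major, so it is the borrowed I.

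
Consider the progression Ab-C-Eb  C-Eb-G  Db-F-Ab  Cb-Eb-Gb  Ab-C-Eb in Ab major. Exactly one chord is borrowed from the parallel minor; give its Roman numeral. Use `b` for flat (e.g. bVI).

Ab major has the diatonic set Ab, Bbm, Cm, Db, Eb, Fm, Gdim. Of the given chords, Ab–C–Eb = Ab, C–Eb–G = Cm and Db–F–Ab = Db are diatonic. Cb–Eb–Gb doesn't fit — on degree 3 Ab major would have Cm (iii). Cb is the degree-3 chord of Ab minor, so it is the borrowed bIII.

bIII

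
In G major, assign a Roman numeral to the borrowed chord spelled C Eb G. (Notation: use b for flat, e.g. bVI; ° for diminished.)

C is scale degree 4 in G major. C–Eb–G is a minor chord — the form found in G minor, not the diatonic IV (C). Borrowed into G major it is written iv.

iv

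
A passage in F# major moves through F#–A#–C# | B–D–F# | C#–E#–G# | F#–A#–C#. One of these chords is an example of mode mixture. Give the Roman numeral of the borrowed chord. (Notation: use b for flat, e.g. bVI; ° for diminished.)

The diatonic triads in F# major are F#, G#m, A#m, B, C#, D#m, E#dim. F#–A#–C# = F# and C#–E#–G# = C# both belong to that set. B–D–F# doesn't fit — on degree 4 F# major would have B (IV). Bm is the degree-4 chord of F# minor, so it is the borrowed iv.

iv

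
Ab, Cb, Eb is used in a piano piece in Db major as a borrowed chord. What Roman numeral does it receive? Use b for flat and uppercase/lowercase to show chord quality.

Ab is scale degree 5 in Db major. Diatonically Db major has Ab (V) on that degree; Ab–Cb–Eb is instead the minor chord native to Db minor, so it takes the label v.

v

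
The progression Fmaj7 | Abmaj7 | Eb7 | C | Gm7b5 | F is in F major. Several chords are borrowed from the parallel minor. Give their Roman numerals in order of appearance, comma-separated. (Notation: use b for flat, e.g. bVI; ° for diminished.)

In F major the diatonic chords are F, Gm, Am, Bb, C, Dm, Edim. Fmaj7, C and F all belong to that set. Abmaj7 (Ab–C–Eb–G) is not: scale degree 3 in F major carries Am (iii). In F minor the chord on that degree is Abmaj7, so here it functions as bIIImaj7, borrowed from the parallel minor. Eb7 (Eb–G–Bb–Db) is not: scale degree 7 in F major carries Edim (vii°). In F minor the chord on that degree is Eb7, so here it functions as bVII7, borrowed from the parallel minor. Gm7b5 (G–Bb–Db–F) is not: scale degree 2 in F major carries Gm (ii). In F minor the chord on that degree is Gm7b5, so here it functions as iiø7, borrowed from the parallel minor.

bIIImaj7, bVII7, iiø7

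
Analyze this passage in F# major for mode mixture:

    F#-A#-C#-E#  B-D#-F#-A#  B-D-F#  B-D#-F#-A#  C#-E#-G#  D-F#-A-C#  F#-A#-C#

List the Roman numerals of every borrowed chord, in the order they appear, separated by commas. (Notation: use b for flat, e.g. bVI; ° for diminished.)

F# major has the diatonic set F#, G#m, A#m, B, C#, D#m, E#dim. F#–A#–C#–E# = F#maj7, B–D#–F#–A# = Bmaj7, C#–E#–G# = C# and F#–A#–C# = F# all belong to that set. But B–D–F# is foreign: the diatonic IV on degree 4 is B, whereas Bm comes from F# minor. It is labeled iv. D–F#–A–C# doesn't fit — on degree 6 F# major would have D#m (vi). Dmaj7 is the degree-6 chord of F# minor, so it is the borrowed bVImaj7.

iv, bVImaj7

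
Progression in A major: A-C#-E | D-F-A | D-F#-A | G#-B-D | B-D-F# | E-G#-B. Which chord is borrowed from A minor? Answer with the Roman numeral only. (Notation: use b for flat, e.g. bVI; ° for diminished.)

iv

In A major the diatonic chords are A, Bm, C#m, D, E, F#m, G#dim. A–C#–E = A, D–F#–A = D, G#–B–D = G#dim, B–D–F# = Bm and E–G#–B = E all belong to that set. But D–F–A is foreign: the diatonic IV on degree 4 is D, whereas Dm comes from A minor. It is labeled iv.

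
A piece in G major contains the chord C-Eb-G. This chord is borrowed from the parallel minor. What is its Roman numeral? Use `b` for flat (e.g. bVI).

iv

C is scale degree 4 in G major. The diatonic chord on degree 4 would be C (IV), but C–Eb–G is the minor chord from G minor. As a borrowed chord it is labeled iv.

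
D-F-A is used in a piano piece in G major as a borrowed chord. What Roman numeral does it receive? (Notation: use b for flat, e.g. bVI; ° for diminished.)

D is scale degree 5 in G major. Diatonically G major has D (V) on that degree; D–F–A is instead the minor chord native to G minor, so it takes the label v.

v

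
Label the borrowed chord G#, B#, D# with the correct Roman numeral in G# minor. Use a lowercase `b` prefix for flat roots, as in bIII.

I

G# is scale degree 1 in G# minor. The diatonic chord on degree 1 would be G#m (i), but G#–B#–D# is the major chord from G# major. As a borrowed chord it is labeled I.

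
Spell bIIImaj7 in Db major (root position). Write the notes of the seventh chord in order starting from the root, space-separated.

Fb Ab Cb Eb

Scale degree 3 in Db major is F. bIIImaj7 uses the lowered form, Fb, taken from Db minor. Stacking thirds in Db minor on Fb gives Fb–Ab–Cb–Eb.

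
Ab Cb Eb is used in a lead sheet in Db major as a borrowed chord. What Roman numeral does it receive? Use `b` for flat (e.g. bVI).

v

The root Ab is the diatonic 5th degree of Db major; the borrowing shows in the chord quality. Diatonically Db major has Ab (V) on that degree; Ab–Cb–Eb is instead the minor chord native to Db minor, so it takes the label v.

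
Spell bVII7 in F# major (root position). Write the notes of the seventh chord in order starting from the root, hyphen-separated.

E-G#-B-D

bVII7 is built on the lowered scale degree 7. In F# major degree 7 is E#; lowered it becomes E. Stacking thirds in F# minor on E gives E–G#–B–D.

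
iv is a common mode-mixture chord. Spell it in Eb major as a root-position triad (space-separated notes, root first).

The root, Ab, is scale degree 4 — the same note in Eb major and Eb minor; only the chord quality changes. Building the minor chord from the parallel minor on Ab: Ab–Cb–Eb.

Ab Cb Eb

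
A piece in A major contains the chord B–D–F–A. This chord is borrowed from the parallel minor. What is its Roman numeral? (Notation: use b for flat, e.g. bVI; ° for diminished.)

iiø7

B is scale degree 2 in A major. The diatonic chord on degree 2 would be Bm (ii), but B–D–F–A is the half-diminished-seventh chord from A minor. As a borrowed chord it is labeled iiø7.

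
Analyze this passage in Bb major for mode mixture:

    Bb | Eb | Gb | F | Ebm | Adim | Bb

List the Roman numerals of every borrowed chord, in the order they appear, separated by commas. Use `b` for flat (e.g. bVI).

bVI, iv

Bb major has the diatonic set Bb, Cm, Dm, Eb, F, Gm, Adim. Bb, Eb, F and Adim all belong to that set. But Gb (Gb–Bb–Db) is foreign: the diatonic vi on degree 6 is Gm, whereas Gb comes from Bb minor. It is labeled bVI. Ebm (Eb–Gb–Bb) doesn't fit — on degree 4 Bb major would have Eb (IV). Ebm is the degree-4 chord of Bb minor, so it is the borrowed iv.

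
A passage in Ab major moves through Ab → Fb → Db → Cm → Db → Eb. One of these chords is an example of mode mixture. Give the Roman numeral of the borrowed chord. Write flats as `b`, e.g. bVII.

The diatonic triads in Ab major are Ab, Bbm, Cm, Db, Eb, Fm, Gdim. Of the given chords, Ab, Db, Cm and Eb are diatonic. Fb (Fb–Ab–Cb) is not: scale degree 6 in Ab major carries Fm (vi). In Ab minor the chord on that degree is Fb, so here it functions as bVI, borrowed from the parallel minor.

bVI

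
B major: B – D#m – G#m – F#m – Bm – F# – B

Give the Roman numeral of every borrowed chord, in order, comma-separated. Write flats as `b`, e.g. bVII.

The diatonic triads in B major are B, C#m, D#m, E, F#, G#m, A#dim. B, D#m, G#m and F# are all diatonic. F#m (F#–A–C#) doesn't fit — on degree 5 B major would have F# (V). F#m is the degree-5 chord of B minor, so it is the borrowed v. But Bm (B–D–F#) is foreign: the diatonic I on degree 1 is B, whereas Bm comes from B minor. It is labeled i.

v, i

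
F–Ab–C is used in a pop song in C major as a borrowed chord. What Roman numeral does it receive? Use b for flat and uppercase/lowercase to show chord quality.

iv

F is scale degree 4 in C major. The diatonic chord on degree 4 would be F (IV), but F–Ab–C is the minor chord from C minor. As a borrowed chord it is labeled iv.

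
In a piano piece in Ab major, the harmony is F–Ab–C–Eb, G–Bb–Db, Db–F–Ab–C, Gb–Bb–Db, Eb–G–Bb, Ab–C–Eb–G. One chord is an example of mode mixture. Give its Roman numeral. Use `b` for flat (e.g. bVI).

Ab major has the diatonic set Ab, Bbm, Cm, Db, Eb, Fm, Gdim. Of the given chords, F–Ab–C–Eb = Fm7, G–Bb–Db = Gdim, Db–F–Ab–C = Dbmaj7, Eb–G–Bb = Eb and Ab–C–Eb–G = Abmaj7 are diatonic. Gb–Bb–Db is not: scale degree 7 in Ab major carries Gdim (vii°). In Ab minor the chord on that degree is Gb, so here it functions as bVII, borrowed from the parallel minor.

bVII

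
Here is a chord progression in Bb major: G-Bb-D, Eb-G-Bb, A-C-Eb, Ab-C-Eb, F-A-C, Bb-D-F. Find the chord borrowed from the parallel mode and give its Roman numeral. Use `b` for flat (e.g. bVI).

bVII

In Bb major the diatonic chords are Bb, Cm, Dm, Eb, F, Gm, Adim. G–Bb–D = Gm, Eb–G–Bb = Eb, A–C–Eb = Adim, F–A–C = F and Bb–D–F = Bb are all diatonic. Ab–C–Eb is not: scale degree 7 in Bb major carries Adim (vii°). In Bb minor the chord on that degree is Ab, so here it functions as bVII, borrowed from the parallel minor.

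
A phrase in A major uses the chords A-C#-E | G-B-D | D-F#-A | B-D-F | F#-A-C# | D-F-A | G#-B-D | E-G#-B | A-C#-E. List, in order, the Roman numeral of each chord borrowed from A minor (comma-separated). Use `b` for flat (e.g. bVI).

bVII, ii°, iv

A major has the diatonic set A, Bm, C#m, D, E, F#m, G#dim. A–C#–E = A, D–F#–A = D, F#–A–C# = F#m, G#–B–D = G#dim and E–G#–B = E all belong to that set. G–B–D doesn't fit — on degree 7 A major would have G#dim (vii°). G is the degree-7 chord of A minor, so it is the borrowed bVII. B–D–F doesn't fit — on degree 2 A major would have Bm (ii). Bdim is the degree-2 chord of A minor, so it is the borrowed ii°. But D–F–A is foreign: the diatonic IV on degree 4 is D, whereas Dm comes from A minor. It is labeled iv.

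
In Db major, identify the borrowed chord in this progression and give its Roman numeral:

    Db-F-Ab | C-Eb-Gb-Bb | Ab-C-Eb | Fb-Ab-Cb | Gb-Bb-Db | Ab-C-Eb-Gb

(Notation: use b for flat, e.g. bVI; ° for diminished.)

bIII

Db major has the diatonic set Db, Ebm, Fm, Gb, Ab, Bbm, Cdim. Db–F–Ab = Db, C–Eb–Gb–Bb = Cm7b5, Ab–C–Eb = Ab, Gb–Bb–Db = Gb and Ab–C–Eb–Gb = Ab7 are all diatonic. Fb–Ab–Cb doesn't fit — on degree 3 Db major would have Fm (iii). Fb is the degree-3 chord of Db minor, so it is the borrowed bIII.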